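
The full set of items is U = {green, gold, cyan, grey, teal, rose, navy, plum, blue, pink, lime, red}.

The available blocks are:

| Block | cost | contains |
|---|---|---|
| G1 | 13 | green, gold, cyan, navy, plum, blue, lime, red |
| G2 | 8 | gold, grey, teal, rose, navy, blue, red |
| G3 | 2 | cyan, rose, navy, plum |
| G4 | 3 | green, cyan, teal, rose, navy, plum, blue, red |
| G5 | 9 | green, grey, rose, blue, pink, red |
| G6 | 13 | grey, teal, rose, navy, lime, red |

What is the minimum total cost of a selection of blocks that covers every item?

G1, G4, G5 together cover every item (G1 ∪ G4 ∪ G5 = {green, gold, cyan, grey, teal, rose, navy, plum, blue, pink, lime, red}); total cost 13 + 3 + 9 = 25.
The greedy pick G4, G2, G5, G1 costs 33; no covering selection beats 25.

25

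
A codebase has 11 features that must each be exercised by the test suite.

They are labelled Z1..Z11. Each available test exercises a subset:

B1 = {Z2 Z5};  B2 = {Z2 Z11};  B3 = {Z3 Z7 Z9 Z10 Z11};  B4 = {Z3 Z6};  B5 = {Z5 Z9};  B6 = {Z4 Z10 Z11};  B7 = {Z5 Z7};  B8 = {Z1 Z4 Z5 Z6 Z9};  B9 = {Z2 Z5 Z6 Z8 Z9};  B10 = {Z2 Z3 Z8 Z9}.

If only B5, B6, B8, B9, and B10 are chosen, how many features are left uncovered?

Union of B5, B6, B8, B9, B10 = {Z1, Z2, Z3, Z4, Z5, Z6, Z8, Z9, Z10, Z11}.
Not covered: Z7 — 1 feature.

1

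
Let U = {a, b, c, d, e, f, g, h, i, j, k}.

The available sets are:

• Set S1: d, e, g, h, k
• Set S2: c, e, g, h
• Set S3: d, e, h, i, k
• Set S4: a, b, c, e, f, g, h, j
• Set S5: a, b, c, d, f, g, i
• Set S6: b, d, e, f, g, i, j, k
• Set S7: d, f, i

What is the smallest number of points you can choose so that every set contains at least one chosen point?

T = {h, i} meets every set (each contains at least one member of T), and |T| = 2.
The sets S2, S7 are pairwise disjoint, so any hitting set needs a separate point for each — at least 2. Hence 2 is optimal.

2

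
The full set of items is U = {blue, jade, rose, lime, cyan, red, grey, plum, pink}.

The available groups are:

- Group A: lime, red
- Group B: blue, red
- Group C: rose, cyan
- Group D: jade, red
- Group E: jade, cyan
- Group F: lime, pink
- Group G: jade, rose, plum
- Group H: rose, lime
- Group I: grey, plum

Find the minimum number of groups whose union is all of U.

Take {B, E, F, G, I}. Their union is {blue, jade, rose, lime, cyan, red, grey, plum, pink}, which is all 9 items.
Only I contains grey, so I is forced; the remaining 7 items need at least 4 more groups (each remaining group adds at most 2) — so at least 5 groups are needed, and 5 is optimal.

5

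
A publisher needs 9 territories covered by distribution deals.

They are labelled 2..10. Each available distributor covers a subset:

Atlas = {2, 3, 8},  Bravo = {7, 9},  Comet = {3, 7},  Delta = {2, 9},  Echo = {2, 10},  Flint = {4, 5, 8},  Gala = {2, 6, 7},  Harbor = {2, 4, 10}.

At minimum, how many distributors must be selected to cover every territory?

5

Take {Atlas, Delta, Echo, Flint, Gala}. Their union is {2, 3, 4, 5, 6, 7, 8, 9, 10}, which is all 9 territories.
No 4 of the 8 distributors cover everything (all 70 combinations miss at least one territory), so 5 is optimal.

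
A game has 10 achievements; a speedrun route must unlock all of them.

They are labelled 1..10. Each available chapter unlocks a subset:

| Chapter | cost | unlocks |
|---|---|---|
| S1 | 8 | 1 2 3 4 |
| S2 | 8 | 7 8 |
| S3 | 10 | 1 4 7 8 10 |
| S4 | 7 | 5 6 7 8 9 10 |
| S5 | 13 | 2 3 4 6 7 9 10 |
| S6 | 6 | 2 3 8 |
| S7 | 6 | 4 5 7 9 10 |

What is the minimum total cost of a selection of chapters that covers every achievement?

S1, S4 together cover every achievement (S1 ∪ S4 = {1, 2, 3, 4, 5, 6, 7, 8, 9, 10}); total cost 8 + 7 = 15.
No covering selection has total cost below 15.

15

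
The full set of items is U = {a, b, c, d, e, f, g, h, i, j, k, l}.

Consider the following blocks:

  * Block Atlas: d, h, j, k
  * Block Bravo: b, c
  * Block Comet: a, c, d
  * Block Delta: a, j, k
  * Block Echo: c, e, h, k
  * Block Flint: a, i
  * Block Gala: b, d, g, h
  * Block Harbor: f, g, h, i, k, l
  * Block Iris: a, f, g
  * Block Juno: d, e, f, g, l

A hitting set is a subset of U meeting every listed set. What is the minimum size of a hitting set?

4

T = {a, b, g, h} meets every block (each contains at least one member of T), and |T| = 4.
No choice of 3 items meets every block, so 4 is the minimum.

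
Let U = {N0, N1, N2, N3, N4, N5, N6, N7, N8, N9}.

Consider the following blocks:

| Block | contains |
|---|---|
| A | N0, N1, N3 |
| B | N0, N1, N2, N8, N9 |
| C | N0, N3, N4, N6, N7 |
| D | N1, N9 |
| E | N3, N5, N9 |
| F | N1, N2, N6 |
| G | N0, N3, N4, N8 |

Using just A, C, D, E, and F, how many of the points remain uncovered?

Union of A, C, D, E, F = {N0, N1, N2, N3, N4, N5, N6, N7, N9}.
Not covered: N8 — 1 point.

1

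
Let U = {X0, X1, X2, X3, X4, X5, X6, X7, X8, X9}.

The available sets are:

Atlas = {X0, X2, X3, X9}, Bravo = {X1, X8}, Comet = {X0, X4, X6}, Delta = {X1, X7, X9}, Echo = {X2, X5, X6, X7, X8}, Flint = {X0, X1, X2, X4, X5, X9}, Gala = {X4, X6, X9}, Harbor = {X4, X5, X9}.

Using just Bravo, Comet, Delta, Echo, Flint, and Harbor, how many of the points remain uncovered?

1

Union of Bravo, Comet, Delta, Echo, Flint, Harbor = {X0, X1, X2, X4, X5, X6, X7, X8, X9}.
Not covered: X3 — 1 point.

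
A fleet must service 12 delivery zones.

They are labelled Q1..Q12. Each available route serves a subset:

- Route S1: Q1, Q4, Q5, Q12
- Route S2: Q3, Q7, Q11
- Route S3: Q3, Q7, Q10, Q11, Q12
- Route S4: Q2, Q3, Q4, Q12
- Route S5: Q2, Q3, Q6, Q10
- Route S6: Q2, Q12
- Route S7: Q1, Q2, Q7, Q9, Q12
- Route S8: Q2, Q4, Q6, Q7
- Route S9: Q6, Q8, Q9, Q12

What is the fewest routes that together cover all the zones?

S1 and S3 and S5 and S9 together: S1 ∪ S3 ∪ S5 ∪ S9 = {Q1, Q2, Q3, Q4, Q5, Q6, Q7, Q8, Q9, Q10, Q11, Q12} — every zone is covered.
No 3 of the 9 routes cover everything (all 84 combinations miss at least one zone), so 4 is optimal.

4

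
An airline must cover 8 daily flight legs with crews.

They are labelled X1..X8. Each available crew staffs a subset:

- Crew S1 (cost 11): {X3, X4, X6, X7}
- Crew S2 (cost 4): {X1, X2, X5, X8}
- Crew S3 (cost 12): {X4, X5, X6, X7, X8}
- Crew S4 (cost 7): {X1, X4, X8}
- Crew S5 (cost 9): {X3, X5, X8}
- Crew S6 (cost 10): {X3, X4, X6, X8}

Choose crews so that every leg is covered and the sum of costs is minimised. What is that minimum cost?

15

S1, S2 together cover every leg (S1 ∪ S2 = {X1, X2, X3, X4, X5, X6, X7, X8}); total cost 11 + 4 = 15.
No covering selection has total cost below 15.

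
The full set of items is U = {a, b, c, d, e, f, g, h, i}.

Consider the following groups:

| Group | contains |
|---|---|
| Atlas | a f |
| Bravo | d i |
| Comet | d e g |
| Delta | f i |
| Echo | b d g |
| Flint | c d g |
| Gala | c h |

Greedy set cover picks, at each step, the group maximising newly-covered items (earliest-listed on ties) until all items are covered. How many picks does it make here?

5

Greedy: pick Comet (covers 3 new) → pick Atlas (covers 2 new) → pick Gala (covers 2 new) → pick Bravo (covers 1 new) → pick Echo (covers 1 new). Total picks: 5.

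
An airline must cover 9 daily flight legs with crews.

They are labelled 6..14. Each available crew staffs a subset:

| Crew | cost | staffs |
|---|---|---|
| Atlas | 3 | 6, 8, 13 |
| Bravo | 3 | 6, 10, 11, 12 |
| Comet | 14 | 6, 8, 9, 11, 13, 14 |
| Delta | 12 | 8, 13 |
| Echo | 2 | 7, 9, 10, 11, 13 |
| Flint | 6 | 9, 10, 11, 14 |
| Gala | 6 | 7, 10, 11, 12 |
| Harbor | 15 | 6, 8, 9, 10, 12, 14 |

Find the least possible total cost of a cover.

14

Atlas, Bravo, Echo, Flint together cover every leg (Atlas ∪ Bravo ∪ Echo ∪ Flint = {6, 7, 8, 9, 10, 11, 12, 13, 14}); total cost 3 + 3 + 2 + 6 = 14.
No covering selection has total cost below 14.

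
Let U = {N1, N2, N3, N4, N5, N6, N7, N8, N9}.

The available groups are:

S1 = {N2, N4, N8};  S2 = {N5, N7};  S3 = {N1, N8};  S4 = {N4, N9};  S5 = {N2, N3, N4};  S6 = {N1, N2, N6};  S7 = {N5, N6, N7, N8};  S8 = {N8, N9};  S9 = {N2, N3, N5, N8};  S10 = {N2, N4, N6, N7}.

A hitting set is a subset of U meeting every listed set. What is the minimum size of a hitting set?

4

Take H = {N2, N4, N5, N8}. Each listed group contains at least one of these, so H is a hitting set of size 4.
No choice of 3 items meets every group, so 4 is the minimum.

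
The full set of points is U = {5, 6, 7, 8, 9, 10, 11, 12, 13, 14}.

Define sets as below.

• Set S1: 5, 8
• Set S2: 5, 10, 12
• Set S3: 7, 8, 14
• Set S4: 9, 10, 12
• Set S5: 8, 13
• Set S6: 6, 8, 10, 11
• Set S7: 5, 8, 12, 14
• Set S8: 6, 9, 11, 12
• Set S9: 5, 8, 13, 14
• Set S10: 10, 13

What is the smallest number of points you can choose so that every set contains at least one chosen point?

3

Take H = {6, 8, 10}. Each listed set contains at least one of these, so H is a hitting set of size 3.
The sets S3, S8, S10 are pairwise disjoint, so any hitting set needs a separate point for each — at least 3. Hence 3 is optimal.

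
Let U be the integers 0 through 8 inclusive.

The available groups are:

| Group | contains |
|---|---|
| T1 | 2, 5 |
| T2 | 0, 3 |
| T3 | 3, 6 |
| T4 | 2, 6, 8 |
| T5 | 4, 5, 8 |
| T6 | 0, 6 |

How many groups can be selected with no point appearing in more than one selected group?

T2, T4 are pairwise disjoint (T2={0,3}; T4={2,6,8}).
Every remaining group overlaps one of these, and no 3 of the listed groups are pairwise disjoint, so 2 is the maximum.

2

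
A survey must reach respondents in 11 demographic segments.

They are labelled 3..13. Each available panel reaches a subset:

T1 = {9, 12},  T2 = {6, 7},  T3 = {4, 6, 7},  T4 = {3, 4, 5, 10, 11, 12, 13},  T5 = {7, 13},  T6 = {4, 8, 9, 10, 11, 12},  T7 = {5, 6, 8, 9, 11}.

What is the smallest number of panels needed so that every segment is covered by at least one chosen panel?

T3 and T4 and T6 together: T3 ∪ T4 ∪ T6 = {3, 4, 5, 6, 7, 8, 9, 10, 11, 12, 13} — every segment is covered.
Only T4 contains 3, so T4 is forced; the remaining 4 segments need at least 2 more panels (each remaining panel adds at most 3) — so at least 3 panels are needed, and 3 is optimal.

3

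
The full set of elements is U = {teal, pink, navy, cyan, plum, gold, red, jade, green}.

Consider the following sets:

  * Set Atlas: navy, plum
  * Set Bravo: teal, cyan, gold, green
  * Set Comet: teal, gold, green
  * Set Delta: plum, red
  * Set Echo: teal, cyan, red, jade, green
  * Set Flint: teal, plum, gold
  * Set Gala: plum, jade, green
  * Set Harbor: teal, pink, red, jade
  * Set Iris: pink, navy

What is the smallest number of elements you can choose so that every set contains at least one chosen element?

3

The 3 elements {teal, pink, plum} hit every set.
The sets Bravo, Delta, Iris are pairwise disjoint, so any hitting set needs a separate element for each — at least 3. Hence 3 is optimal.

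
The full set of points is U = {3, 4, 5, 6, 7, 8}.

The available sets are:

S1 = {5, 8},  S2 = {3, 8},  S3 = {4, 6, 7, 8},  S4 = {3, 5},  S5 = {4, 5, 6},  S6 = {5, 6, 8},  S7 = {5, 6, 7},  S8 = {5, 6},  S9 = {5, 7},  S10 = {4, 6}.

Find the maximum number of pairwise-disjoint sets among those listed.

3

S2, S9, S10 are pairwise disjoint (S2={3,8}; S9={5,7}; S10={4,6}).
Every remaining set overlaps one of these, and no 4 of the listed sets are pairwise disjoint, so 3 is the maximum.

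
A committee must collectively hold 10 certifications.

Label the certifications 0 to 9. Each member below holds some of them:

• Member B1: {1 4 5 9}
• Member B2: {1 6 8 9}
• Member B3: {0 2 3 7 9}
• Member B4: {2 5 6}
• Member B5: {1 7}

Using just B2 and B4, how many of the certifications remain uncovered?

Union of B2, B4 = {1, 2, 5, 6, 8, 9}.
Not covered: 0, 3, 4, 7 — 4 certifications.

4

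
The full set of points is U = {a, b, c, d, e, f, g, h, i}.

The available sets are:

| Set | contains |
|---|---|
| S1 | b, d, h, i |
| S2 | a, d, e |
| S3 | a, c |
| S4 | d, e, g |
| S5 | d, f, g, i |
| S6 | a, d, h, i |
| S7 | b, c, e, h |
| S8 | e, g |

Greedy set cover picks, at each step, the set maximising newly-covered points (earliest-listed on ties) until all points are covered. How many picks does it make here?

4

Greedy: pick S1 (covers 4 new) → pick S2 (covers 2 new) → pick S5 (covers 2 new) → pick S3 (covers 1 new). Total picks: 4.
(The true minimum cover uses only 3 sets, so greedy is not optimal here.)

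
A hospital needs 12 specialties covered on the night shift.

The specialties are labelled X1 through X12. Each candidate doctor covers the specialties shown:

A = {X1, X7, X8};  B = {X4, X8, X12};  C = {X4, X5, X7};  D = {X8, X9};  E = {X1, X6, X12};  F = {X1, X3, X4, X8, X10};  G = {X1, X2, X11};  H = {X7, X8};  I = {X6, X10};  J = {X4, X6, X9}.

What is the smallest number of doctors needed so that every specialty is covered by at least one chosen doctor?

5

B and C and F and G and J together: B ∪ C ∪ F ∪ G ∪ J = {X1, X2, X3, X4, X5, X6, X7, X8, X9, X10, X11, X12} — every specialty is covered.
Only F contains X3, so F is forced; the remaining 7 specialties need at least 4 more doctors (each remaining doctor adds at most 2) — so at least 5 doctors are needed, and 5 is optimal.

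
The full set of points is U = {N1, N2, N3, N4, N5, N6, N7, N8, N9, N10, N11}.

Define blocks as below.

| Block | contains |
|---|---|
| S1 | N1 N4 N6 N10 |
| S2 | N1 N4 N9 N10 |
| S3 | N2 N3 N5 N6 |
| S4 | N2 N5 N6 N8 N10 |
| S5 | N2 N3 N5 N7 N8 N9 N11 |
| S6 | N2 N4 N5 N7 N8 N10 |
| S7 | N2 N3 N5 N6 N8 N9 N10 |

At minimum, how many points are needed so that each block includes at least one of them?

The 2 points {N1, N5} hit every block.
The blocks S2, S3 are pairwise disjoint, so any hitting set needs a separate point for each — at least 2. Hence 2 is optimal.

2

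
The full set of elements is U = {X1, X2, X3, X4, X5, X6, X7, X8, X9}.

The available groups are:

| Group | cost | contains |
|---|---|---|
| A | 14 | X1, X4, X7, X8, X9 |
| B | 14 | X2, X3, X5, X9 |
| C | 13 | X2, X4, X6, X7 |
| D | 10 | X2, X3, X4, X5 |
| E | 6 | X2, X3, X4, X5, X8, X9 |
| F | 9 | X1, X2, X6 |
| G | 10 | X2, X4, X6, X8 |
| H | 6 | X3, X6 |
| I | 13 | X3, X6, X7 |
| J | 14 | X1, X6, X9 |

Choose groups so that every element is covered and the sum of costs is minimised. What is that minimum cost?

26

A, E, H together cover every element (A ∪ E ∪ H = {X1, X2, X3, X4, X5, X6, X7, X8, X9}); total cost 14 + 6 + 6 = 26.
The greedy pick E, F, C costs 28; no covering selection beats 26.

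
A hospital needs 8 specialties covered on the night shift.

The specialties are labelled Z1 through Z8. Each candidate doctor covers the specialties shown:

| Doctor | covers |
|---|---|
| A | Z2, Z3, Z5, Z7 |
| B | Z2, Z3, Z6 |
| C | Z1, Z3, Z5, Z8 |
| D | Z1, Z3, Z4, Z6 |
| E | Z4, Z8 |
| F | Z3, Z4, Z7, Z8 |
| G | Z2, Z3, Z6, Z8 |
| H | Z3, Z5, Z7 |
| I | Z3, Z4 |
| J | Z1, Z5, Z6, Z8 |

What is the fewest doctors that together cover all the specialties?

3

Take {A, C, D}. Their union is {Z1, Z2, Z3, Z4, Z5, Z6, Z7, Z8}, which is all 8 specialties.
No 2 of the 10 doctors cover everything (all 45 combinations miss at least one specialty), so 3 is optimal.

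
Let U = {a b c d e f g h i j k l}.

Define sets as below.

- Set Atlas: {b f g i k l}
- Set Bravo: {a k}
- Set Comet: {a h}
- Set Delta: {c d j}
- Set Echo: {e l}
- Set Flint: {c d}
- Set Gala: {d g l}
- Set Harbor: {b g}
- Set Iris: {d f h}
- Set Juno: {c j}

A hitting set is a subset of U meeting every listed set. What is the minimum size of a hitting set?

5

Take T = {c, e, g, h, k}. Each listed set contains at least one of these, so T is a hitting set of size 5.
The sets Bravo, Echo, Harbor, Iris, Juno are pairwise disjoint, so any hitting set needs a separate element for each — at least 5. Hence 5 is optimal.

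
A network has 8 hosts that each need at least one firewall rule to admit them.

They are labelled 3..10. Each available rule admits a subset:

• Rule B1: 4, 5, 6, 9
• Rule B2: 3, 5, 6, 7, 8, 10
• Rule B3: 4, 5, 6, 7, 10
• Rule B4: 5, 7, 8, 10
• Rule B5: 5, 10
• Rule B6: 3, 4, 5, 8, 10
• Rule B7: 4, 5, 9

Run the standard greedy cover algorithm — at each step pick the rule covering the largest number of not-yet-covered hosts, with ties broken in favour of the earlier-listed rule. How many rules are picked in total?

2

Greedy: pick B2 (covers 6 new) → pick B1 (covers 2 new). Total picks: 2.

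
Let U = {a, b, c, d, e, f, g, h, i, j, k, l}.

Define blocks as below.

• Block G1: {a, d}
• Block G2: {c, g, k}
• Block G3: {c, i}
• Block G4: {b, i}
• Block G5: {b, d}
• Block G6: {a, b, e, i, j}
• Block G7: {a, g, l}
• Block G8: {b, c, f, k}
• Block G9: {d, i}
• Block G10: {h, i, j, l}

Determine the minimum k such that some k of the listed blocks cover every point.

5

G1, G6, G7, G8, and G10 cover everything between them: the union {a, b, c, d, e, f, g, h, i, j, k, l} is all of U.
No 4 of the 10 blocks cover everything (all 210 combinations miss at least one point), so 5 is optimal.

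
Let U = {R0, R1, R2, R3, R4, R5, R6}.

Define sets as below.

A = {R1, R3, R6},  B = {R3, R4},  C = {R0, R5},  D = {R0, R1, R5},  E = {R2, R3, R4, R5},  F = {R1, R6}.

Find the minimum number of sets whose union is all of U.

C, E, and F cover everything between them: the union {R0, R1, R2, R3, R4, R5, R6} is all of U.
Only E contains R2, so E is forced; the remaining 3 points need at least 2 more sets (each remaining set adds at most 2) — so at least 3 sets are needed, and 3 is optimal.

3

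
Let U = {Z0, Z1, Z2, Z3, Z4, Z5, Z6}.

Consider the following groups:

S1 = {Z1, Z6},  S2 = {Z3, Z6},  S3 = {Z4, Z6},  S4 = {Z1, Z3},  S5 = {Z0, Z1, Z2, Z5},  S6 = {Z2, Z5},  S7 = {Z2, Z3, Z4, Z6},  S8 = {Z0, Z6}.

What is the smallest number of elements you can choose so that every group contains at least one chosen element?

H = {Z1, Z5, Z6} meets every group (each contains at least one member of H), and |H| = 3.
The groups S4, S6, S8 are pairwise disjoint, so any hitting set needs a separate element for each — at least 3. Hence 3 is optimal.

3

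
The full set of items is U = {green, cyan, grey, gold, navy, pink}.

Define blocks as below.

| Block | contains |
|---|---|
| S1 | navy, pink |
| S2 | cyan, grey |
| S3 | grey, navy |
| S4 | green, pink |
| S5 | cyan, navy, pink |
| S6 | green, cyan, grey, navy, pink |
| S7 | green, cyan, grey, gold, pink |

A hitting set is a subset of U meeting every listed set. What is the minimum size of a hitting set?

2

H = {grey, pink} meets every block (each contains at least one member of H), and |H| = 2.
The blocks S2, S4 are pairwise disjoint, so any hitting set needs a separate item for each — at least 2. Hence 2 is optimal.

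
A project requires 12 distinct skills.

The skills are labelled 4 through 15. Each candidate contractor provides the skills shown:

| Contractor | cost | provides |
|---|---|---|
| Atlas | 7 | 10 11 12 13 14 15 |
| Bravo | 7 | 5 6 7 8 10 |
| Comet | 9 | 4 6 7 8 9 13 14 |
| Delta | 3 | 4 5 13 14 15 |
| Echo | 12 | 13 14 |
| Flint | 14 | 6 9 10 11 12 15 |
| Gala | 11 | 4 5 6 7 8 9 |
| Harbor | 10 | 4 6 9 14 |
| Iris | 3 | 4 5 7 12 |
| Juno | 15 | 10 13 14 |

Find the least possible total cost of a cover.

18

Atlas, Gala together cover every skill (Atlas ∪ Gala = {4, 5, 6, 7, 8, 9, 10, 11, 12, 13, 14, 15}); total cost 7 + 11 = 18.
The greedy pick Delta, Iris, Bravo, Atlas, Comet costs 29; no covering selection beats 18.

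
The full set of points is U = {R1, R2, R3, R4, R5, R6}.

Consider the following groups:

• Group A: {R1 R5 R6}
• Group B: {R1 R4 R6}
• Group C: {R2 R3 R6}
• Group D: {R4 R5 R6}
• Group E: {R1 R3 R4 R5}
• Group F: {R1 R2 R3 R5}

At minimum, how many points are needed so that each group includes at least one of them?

2

H = {R3, R6} meets every group (each contains at least one member of H), and |H| = 2.
No single point lies in every group, so at least 2 are needed and 2 is optimal.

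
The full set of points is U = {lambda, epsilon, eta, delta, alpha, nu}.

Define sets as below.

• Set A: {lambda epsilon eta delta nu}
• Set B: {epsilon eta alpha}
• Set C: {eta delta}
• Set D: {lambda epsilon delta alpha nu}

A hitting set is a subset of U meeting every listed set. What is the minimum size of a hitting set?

H = {delta, alpha} meets every set (each contains at least one member of H), and |H| = 2.
No single point lies in every set, so at least 2 are needed and 2 is optimal.

2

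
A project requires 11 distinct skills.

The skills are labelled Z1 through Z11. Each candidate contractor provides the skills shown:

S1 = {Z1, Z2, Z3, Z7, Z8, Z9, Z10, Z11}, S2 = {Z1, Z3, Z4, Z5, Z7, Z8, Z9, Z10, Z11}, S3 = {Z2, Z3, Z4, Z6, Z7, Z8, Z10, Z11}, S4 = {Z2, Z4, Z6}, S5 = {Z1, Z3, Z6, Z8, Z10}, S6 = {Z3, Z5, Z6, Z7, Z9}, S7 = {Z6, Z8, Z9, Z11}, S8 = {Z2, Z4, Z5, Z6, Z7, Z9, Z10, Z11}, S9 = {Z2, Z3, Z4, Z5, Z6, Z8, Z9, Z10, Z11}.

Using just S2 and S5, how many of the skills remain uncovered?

Union of S2, S5 = {Z1, Z3, Z4, Z5, Z6, Z7, Z8, Z9, Z10, Z11}.
Not covered: Z2 — 1 skill.

1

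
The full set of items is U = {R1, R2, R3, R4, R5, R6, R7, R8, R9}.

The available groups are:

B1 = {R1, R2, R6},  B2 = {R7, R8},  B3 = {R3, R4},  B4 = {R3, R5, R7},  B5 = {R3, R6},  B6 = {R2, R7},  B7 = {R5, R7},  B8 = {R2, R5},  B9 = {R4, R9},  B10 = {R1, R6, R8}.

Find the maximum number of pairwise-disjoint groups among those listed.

B2, B5, B8, B9 are pairwise disjoint (B2={R7,R8}; B5={R3,R6}; B8={R2,R5}; B9={R4,R9}).
Every remaining group overlaps one of these, and no 5 of the listed groups are pairwise disjoint, so 4 is the maximum.

4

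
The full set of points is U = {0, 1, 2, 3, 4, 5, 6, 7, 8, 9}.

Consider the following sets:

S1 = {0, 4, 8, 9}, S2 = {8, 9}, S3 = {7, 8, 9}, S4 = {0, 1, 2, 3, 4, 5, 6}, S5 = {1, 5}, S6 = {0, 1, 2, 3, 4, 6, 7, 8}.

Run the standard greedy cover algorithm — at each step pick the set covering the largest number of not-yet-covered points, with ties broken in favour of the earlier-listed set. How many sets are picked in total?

Greedy: pick S6 (covers 8 new) → pick S1 (covers 1 new) → pick S4 (covers 1 new). Total picks: 3.
(The true minimum cover uses only 2 sets, so greedy is not optimal here.)

3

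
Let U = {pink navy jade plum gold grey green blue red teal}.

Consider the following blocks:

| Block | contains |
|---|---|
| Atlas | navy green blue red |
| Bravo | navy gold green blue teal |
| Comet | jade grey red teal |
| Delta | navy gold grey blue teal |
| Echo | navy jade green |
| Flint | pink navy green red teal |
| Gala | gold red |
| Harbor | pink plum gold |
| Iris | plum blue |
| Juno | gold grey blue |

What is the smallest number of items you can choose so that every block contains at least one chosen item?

The 4 items {navy, jade, gold, blue} hit every block.
No choice of 3 items meets every block, so 4 is the minimum.

4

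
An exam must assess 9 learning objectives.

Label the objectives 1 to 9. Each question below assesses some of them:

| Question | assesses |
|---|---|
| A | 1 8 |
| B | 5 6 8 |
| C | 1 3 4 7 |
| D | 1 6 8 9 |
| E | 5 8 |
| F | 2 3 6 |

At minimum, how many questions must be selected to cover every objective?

4

Take {B, C, D, F}. Their union is {1, 2, 3, 4, 5, 6, 7, 8, 9}, which is all 9 objectives.
No 3 of the 6 questions cover everything (all 20 combinations miss at least one objective), so 4 is optimal.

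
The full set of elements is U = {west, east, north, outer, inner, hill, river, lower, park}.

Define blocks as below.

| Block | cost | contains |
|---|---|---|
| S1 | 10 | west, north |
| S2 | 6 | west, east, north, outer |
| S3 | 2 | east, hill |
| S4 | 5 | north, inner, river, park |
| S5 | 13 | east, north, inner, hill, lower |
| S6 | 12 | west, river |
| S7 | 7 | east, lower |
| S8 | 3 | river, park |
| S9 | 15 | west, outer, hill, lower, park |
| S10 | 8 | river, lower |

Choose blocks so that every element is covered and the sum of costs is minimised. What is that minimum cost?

S2, S3, S4, S7 together cover every element (S2 ∪ S3 ∪ S4 ∪ S7 = {west, east, north, outer, inner, hill, river, lower, park}); total cost 6 + 2 + 5 + 7 = 20.
No covering selection has total cost below 20.

20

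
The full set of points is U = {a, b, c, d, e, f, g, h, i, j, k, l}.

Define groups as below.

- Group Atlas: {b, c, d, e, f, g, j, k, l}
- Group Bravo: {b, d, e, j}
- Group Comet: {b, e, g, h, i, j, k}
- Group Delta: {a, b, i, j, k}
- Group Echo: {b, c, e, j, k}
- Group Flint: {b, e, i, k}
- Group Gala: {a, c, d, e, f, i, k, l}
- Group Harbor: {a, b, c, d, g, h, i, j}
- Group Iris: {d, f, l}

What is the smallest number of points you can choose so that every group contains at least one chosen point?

The 2 points {d, k} hit every group.
The groups Echo, Iris are pairwise disjoint, so any hitting set needs a separate point for each — at least 2. Hence 2 is optimal.

2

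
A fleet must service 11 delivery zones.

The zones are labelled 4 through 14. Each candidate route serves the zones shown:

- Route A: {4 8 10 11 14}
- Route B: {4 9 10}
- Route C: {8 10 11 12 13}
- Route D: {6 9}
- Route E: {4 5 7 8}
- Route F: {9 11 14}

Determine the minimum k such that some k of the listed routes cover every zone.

4

C and D and E and F together: C ∪ D ∪ E ∪ F = {4, 5, 6, 7, 8, 9, 10, 11, 12, 13, 14} — every zone is covered.
No 3 of the 6 routes cover everything (all 20 combinations miss at least one zone), so 4 is optimal.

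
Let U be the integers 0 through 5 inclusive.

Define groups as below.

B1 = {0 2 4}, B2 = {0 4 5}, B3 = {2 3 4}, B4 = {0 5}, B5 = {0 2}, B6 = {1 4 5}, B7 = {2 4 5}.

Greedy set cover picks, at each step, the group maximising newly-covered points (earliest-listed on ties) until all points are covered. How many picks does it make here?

Greedy: pick B1 (covers 3 new) → pick B6 (covers 2 new) → pick B3 (covers 1 new). Total picks: 3.

3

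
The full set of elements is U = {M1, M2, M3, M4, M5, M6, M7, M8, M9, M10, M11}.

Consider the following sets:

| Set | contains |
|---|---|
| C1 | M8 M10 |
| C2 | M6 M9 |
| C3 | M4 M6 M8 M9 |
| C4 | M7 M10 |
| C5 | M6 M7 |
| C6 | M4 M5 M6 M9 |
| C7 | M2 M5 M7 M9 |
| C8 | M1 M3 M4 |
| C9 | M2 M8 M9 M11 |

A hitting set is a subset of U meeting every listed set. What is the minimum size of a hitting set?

4

H = {M2, M4, M6, M10} meets every set (each contains at least one member of H), and |H| = 4.
No choice of 3 elements meets every set, so 4 is the minimum.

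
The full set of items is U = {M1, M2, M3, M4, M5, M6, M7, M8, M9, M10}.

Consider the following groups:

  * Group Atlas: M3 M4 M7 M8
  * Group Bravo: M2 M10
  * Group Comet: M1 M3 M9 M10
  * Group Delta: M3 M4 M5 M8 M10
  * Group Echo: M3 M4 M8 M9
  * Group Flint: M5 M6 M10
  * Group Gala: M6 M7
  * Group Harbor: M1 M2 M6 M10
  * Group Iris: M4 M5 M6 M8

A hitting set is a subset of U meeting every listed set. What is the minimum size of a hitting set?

Take H = {M7, M8, M10}. Each listed group contains at least one of these, so H is a hitting set of size 3.
The groups Bravo, Echo, Gala are pairwise disjoint, so any hitting set needs a separate item for each — at least 3. Hence 3 is optimal.

3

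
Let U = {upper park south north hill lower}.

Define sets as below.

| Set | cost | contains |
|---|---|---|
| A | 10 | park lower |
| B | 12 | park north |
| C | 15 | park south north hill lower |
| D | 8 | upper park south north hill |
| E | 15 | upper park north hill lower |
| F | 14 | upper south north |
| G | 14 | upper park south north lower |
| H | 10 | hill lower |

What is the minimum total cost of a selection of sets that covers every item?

18

A, D together cover every item (A ∪ D = {upper, park, south, north, hill, lower}); total cost 10 + 8 = 18.
No covering selection has total cost below 18.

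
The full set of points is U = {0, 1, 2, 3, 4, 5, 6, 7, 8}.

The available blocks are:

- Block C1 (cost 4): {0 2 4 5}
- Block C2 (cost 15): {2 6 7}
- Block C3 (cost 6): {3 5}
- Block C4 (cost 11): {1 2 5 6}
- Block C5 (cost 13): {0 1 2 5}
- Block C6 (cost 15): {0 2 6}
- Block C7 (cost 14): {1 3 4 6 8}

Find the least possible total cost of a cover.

33

C1, C2, C7 together cover every point (C1 ∪ C2 ∪ C7 = {0, 1, 2, 3, 4, 5, 6, 7, 8}); total cost 4 + 15 + 14 = 33.
No covering selection has total cost below 33.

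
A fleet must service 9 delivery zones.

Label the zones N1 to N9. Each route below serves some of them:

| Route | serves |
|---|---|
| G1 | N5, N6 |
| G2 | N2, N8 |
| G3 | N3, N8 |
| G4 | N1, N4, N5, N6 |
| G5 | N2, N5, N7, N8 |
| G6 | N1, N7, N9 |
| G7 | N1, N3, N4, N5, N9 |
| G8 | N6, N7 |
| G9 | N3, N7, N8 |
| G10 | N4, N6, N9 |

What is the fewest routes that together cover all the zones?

Take {G4, G5, G7}. Their union is {N1, N2, N3, N4, N5, N6, N7, N8, N9}, which is all 9 zones.
No 2 of the 10 routes cover everything (all 45 combinations miss at least one zone), so 3 is optimal.

3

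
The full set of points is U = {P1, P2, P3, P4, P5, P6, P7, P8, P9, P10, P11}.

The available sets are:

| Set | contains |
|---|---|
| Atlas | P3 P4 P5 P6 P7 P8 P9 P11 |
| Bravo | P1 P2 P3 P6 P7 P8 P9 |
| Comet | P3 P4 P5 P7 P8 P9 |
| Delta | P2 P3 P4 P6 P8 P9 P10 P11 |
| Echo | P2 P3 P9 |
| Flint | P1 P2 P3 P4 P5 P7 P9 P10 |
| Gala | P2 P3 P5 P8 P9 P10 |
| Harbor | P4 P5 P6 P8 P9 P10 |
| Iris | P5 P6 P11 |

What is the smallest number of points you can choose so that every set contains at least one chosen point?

2

H = {P5, P9} meets every set (each contains at least one member of H), and |H| = 2.
The sets Echo, Iris are pairwise disjoint, so any hitting set needs a separate point for each — at least 2. Hence 2 is optimal.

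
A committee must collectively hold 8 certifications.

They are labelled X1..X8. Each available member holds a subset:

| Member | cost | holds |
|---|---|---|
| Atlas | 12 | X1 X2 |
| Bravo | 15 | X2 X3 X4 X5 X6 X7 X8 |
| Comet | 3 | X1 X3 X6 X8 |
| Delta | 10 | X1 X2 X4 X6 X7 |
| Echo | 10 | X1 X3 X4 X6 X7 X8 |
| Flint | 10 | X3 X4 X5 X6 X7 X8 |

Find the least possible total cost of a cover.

Bravo, Comet together cover every certification (Bravo ∪ Comet = {X1, X2, X3, X4, X5, X6, X7, X8}); total cost 15 + 3 = 18.
The greedy pick Comet, Delta, Flint costs 23; no covering selection beats 18.

18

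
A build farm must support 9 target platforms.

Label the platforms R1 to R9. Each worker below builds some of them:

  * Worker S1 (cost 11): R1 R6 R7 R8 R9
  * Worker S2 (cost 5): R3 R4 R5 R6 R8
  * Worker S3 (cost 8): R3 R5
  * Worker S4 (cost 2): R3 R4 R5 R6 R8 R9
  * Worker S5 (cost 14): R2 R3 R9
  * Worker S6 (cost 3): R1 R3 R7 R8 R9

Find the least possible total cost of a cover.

19

S4, S5, S6 together cover every platform (S4 ∪ S5 ∪ S6 = {R1, R2, R3, R4, R5, R6, R7, R8, R9}); total cost 2 + 14 + 3 = 19.
No covering selection has total cost below 19.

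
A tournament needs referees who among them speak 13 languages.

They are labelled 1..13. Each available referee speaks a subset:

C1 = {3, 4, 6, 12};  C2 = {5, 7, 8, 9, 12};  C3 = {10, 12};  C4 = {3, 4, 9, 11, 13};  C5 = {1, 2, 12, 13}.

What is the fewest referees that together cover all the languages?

Take {C1, C2, C3, C4, C5}. Their union is {1, 2, 3, 4, 5, 6, 7, 8, 9, 10, 11, 12, 13}, which is all 13 languages.
No 4 of the 5 referees cover everything (all 5 combinations miss at least one language), so 5 is optimal.

5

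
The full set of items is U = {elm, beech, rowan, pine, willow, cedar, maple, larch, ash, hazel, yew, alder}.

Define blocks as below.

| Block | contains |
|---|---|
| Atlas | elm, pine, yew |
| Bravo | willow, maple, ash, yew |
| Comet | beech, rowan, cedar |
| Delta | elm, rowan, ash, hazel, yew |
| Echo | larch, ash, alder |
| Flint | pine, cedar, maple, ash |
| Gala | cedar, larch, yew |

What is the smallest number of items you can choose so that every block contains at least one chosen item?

Take H = {cedar, ash, yew}. Each listed block contains at least one of these, so H is a hitting set of size 3.
The blocks Atlas, Comet, Echo are pairwise disjoint, so any hitting set needs a separate item for each — at least 3. Hence 3 is optimal.

3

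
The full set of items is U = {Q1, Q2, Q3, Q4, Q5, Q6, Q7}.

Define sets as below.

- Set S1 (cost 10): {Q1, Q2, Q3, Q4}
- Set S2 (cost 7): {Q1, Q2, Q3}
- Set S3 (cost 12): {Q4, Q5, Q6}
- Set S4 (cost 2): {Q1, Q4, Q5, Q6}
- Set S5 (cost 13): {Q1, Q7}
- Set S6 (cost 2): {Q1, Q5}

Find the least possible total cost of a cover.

22

S2, S4, S5 together cover every item (S2 ∪ S4 ∪ S5 = {Q1, Q2, Q3, Q4, Q5, Q6, Q7}); total cost 7 + 2 + 13 = 22.
No covering selection has total cost below 22.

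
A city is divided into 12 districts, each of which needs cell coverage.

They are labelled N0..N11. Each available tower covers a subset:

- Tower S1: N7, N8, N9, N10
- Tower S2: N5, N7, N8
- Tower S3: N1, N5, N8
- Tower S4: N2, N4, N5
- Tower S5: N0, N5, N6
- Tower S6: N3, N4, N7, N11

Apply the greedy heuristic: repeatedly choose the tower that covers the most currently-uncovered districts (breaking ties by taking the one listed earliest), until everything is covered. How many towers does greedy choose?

Greedy: pick S1 (covers 4 new) → pick S4 (covers 3 new) → pick S5 (covers 2 new) → pick S6 (covers 2 new) → pick S3 (covers 1 new). Total picks: 5.

5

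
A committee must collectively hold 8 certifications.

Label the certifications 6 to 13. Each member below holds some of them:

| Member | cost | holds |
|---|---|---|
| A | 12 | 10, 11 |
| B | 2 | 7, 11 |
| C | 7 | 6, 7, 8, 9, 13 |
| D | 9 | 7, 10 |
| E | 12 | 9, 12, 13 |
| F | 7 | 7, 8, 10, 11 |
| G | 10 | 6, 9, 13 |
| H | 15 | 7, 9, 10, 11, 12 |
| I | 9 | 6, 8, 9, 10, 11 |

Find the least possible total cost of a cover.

22

C, H together cover every certification (C ∪ H = {6, 7, 8, 9, 10, 11, 12, 13}); total cost 7 + 15 = 22.
The greedy pick B, C, F, E costs 28; no covering selection beats 22.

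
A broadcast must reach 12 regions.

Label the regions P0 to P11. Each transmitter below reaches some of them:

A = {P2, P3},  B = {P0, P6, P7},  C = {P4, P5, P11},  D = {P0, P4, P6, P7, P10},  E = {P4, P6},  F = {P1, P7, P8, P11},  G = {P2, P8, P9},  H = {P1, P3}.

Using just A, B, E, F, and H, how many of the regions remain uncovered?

3

Union of A, B, E, F, H = {P0, P1, P2, P3, P4, P6, P7, P8, P11}.
Not covered: P5, P9, P10 — 3 regions.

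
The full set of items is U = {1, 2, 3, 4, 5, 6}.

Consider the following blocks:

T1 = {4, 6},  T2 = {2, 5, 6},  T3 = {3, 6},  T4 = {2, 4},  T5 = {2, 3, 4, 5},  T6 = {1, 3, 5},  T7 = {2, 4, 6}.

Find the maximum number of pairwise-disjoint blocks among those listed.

T1, T6 are pairwise disjoint (T1={4,6}; T6={1,3,5}).
Every remaining block overlaps one of these, and no 3 of the listed blocks are pairwise disjoint, so 2 is the maximum.

2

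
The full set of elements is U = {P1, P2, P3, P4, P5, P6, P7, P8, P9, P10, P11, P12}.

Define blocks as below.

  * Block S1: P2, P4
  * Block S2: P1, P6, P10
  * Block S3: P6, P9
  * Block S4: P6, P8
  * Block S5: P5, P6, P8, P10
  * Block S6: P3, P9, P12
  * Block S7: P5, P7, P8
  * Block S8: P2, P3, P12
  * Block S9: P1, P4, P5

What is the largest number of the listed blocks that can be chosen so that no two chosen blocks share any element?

S1, S2, S6, S7 are pairwise disjoint (S1={P2,P4}; S2={P1,P6,P10}; S6={P3,P9,P12}; S7={P5,P7,P8}).
Every remaining block overlaps one of these, and no 5 of the listed blocks are pairwise disjoint, so 4 is the maximum.

4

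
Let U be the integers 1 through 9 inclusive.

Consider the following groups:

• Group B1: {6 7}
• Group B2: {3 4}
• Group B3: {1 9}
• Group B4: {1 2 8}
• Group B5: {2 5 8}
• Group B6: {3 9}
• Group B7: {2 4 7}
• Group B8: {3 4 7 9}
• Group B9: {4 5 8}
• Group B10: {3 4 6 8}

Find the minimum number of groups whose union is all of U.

B1 and B4 and B5 and B8 together: B1 ∪ B4 ∪ B5 ∪ B8 = {1, 2, 3, 4, 5, 6, 7, 8, 9} — every item is covered.
No 3 of the 10 groups cover everything (all 120 combinations miss at least one item), so 4 is optimal.

4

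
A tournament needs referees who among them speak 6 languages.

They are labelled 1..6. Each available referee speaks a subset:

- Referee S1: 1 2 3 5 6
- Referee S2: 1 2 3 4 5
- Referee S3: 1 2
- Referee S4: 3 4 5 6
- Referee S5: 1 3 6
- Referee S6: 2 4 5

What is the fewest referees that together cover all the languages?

2

S5 and S6 together: S5 ∪ S6 = {1, 2, 3, 4, 5, 6} — every language is covered.
No single referee has all 6 languages (the largest, S1, has 5), so 2 is optimal.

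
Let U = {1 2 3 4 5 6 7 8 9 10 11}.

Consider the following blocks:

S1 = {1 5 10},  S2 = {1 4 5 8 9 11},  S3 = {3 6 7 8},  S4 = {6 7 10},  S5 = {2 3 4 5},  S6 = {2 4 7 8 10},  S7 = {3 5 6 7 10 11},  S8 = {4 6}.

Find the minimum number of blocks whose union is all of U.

3

Take {S2, S4, S5}. Their union is {1, 2, 3, 4, 5, 6, 7, 8, 9, 10, 11}, which is all 11 items.
Only S2 contains 9, so S2 is forced; the remaining 5 items need at least 2 more blocks (each remaining block adds at most 4) — so at least 3 blocks are needed, and 3 is optimal.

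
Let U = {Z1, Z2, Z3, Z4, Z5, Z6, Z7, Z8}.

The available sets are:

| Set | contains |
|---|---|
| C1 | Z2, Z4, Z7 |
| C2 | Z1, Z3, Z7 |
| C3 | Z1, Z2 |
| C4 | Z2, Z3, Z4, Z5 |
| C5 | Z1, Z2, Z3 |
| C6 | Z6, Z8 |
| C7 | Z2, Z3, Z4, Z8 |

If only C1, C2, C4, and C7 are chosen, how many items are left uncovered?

Union of C1, C2, C4, C7 = {Z1, Z2, Z3, Z4, Z5, Z7, Z8}.
Not covered: Z6 — 1 item.

1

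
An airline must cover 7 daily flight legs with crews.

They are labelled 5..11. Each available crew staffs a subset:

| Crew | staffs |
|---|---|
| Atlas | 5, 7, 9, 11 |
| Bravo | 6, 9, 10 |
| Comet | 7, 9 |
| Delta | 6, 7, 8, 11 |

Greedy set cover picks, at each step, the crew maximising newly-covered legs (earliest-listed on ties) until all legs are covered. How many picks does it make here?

Greedy: pick Atlas (covers 4 new) → pick Bravo (covers 2 new) → pick Delta (covers 1 new). Total picks: 3.

3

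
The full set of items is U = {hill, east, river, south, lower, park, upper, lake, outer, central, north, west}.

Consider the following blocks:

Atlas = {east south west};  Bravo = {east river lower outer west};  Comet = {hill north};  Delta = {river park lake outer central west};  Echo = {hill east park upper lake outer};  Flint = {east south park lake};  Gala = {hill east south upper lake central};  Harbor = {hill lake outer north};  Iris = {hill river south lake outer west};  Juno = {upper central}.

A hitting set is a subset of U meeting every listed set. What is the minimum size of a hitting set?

Take H = {hill, east, central}. Each listed block contains at least one of these, so H is a hitting set of size 3.
The blocks Atlas, Harbor, Juno are pairwise disjoint, so any hitting set needs a separate item for each — at least 3. Hence 3 is optimal.

3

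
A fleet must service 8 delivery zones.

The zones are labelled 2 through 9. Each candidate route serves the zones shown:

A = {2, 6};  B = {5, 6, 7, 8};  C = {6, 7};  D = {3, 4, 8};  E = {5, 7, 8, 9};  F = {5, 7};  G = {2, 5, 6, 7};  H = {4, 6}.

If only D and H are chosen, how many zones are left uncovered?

4

Union of D, H = {3, 4, 6, 8}.
Not covered: 2, 5, 7, 9 — 4 zones.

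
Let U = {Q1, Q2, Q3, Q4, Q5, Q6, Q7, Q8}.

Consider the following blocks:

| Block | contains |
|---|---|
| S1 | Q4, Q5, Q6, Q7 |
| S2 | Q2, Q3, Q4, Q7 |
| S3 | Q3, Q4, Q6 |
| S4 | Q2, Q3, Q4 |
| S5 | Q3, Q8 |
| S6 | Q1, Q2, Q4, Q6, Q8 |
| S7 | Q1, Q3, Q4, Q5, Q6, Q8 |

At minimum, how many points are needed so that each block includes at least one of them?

2

Take H = {Q4, Q8}. Each listed block contains at least one of these, so H is a hitting set of size 2.
The blocks S1, S5 are pairwise disjoint, so any hitting set needs a separate point for each — at least 2. Hence 2 is optimal.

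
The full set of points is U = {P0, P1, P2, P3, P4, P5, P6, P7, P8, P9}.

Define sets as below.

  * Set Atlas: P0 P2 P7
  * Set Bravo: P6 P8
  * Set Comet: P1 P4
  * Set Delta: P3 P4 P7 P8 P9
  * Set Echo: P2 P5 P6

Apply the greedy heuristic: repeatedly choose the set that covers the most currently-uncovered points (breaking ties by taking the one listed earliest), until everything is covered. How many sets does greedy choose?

Greedy: pick Delta (covers 5 new) → pick Echo (covers 3 new) → pick Atlas (covers 1 new) → pick Comet (covers 1 new). Total picks: 4.

4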